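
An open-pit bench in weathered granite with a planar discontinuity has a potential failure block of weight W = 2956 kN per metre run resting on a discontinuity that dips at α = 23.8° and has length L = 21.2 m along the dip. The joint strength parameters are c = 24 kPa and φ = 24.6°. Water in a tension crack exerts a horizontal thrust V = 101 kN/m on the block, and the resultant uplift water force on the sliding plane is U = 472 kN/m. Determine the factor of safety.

Resolving the block weight along and normal to the plane and applying the Mohr–Coulomb strength on the joint:
N' = W cosα − U − V sinα = 2956·cos23.8° − 472 − 101·sin23.8° = 2191.9 kN/m
Driving force T = W sinα + V cosα = 2956·sin23.8° + 101·cos23.8° = 1285.3 kN/m
Resisting force R = c·L + N'·tanφ = 24·21.2 + 2191.9·tan24.6° = 508.8 + 1003.5 = 1512.3 kN/m
FS = R / T = 1512.3 / 1285.3 = 1.177

FS = 1.18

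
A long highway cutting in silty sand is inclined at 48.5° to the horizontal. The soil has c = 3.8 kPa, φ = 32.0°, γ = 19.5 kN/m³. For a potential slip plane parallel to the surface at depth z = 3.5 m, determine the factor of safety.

FS = 0.67

For an infinite slope with a slip plane parallel to the surface (no pore pressure): FS = [c + γz cos²β tanφ] / [γz sinβ cosβ].
γz = 19.5·3.5 = 68.25 kN/m²
Numerator = 3.8 + 68.25·cos²48.5°·tan32.0° = 3.8 + 68.25·0.4391·0.6249 = 22.525 kPa
Denominator = 68.25·sin48.5°·cos48.5° = 68.25·0.7490·0.6626 = 33.871 kPa
FS = 22.525 / 33.871 = 0.665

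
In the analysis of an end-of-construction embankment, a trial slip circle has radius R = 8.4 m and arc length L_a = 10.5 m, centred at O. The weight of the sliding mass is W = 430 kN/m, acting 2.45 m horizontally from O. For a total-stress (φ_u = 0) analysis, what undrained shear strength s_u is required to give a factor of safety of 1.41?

s_u = 16.8 kPa

FS = s_u·L_a·R / (W·d), so s_u = FS·W·d / (L_a·R).
s_u = 1.41·430·2.45 / (10.50·8.4) = 1485.4 / 88.20 = 16.84 kPa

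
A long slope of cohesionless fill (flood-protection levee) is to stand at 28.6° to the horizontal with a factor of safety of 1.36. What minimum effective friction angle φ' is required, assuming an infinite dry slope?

φ' = 36.6°

FS = tanφ'/tanβ ⇒ tanφ' = FS · tanβ = 1.36 · tan28.6° = 0.7415
φ' = arctan(0.7415) = 36.56°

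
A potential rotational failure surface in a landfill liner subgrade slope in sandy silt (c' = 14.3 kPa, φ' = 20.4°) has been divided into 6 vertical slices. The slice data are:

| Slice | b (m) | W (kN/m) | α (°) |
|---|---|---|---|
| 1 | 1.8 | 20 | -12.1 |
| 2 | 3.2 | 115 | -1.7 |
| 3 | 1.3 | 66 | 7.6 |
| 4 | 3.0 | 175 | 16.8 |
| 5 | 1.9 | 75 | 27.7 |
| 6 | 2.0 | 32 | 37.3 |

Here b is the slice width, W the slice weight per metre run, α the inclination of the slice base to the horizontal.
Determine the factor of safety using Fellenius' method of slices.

Ordinary method of slices: FS = Σ[c'·Δl_i + (W_i cosα_i)·tanφ'] / Σ W_i sinα_i, with Δl_i = b_i / cosα_i.
Slice 1: Δl = 1.8/cos(-12.1°) = 1.841 m; N'_1 = 20·cos(-12.1°) = 19.6; c'Δl = 26.32; W sinα = -4.2
Slice 2: Δl = 3.2/cos(-1.7°) = 3.201 m; N'_2 = 115·cos(-1.7°) = 114.9; c'Δl = 45.78; W sinα = -3.4
Slice 3: Δl = 1.3/cos7.6° = 1.312 m; N'_3 = 66·cos7.6° = 65.4; c'Δl = 18.75; W sinα = 8.7
Slice 4: Δl = 3.0/cos16.8° = 3.134 m; N'_4 = 175·cos16.8° = 167.5; c'Δl = 44.81; W sinα = 50.6
Slice 5: Δl = 1.9/cos27.7° = 2.146 m; N'_5 = 75·cos27.7° = 66.4; c'Δl = 30.69; W sinα = 34.9
Slice 6: Δl = 2.0/cos37.3° = 2.514 m; N'_6 = 32·cos37.3° = 25.5; c'Δl = 35.95; W sinα = 19.4
Σc'Δl = 202.3 kN/m; ΣN' = 459.3 kN/m; ΣW sinα = 106.0 kN/m
Resisting = 202.3 + 459.3·tan20.4° = 202.3 + 170.8 = 373.1 kN/m
FS = 373.1 / 106.0 = 3.521

FS = 3.52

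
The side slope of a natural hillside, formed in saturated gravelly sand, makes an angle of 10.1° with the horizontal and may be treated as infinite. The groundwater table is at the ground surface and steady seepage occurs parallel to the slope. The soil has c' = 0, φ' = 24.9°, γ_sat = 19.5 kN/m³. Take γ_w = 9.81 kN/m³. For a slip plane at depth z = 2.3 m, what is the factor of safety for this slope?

FS = 1.29

With seepage parallel to the slope and the water table at the surface, the effective normal stress on the slip plane uses the buoyant unit weight γ' = γ_sat − γ_w while the driving shear stress uses γ_sat:
FS = [c' + γ' z cos²β tanφ'] / [γ_sat z sinβ cosβ]
(For c' = 0 this reduces to FS = (γ'/γ_sat)·tanφ'/tanβ.)
γ' = 19.5 − 9.81 = 9.69 kN/m³
Numerator = 0.0 + 9.69·2.3·cos²10.1°·tan24.9° = 0.0 + 9.69·2.3·0.9692·0.4642 = 10.027 kPa
Denominator = 19.5·2.3·sin10.1°·cos10.1° = 19.5·2.3·0.1754·0.9845 = 7.743 kPa
FS = 10.027 / 7.743 = 1.295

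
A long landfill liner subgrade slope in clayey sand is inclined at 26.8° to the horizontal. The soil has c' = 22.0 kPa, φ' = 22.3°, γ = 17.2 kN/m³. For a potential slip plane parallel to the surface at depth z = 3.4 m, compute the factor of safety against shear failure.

For an infinite slope with a slip plane parallel to the surface (no pore pressure): FS = [c' + γz cos²β tanφ'] / [γz sinβ cosβ].
γz = 17.2·3.4 = 58.48 kN/m²
Numerator = 22.0 + 58.48·cos²26.8°·tan22.3° = 22.0 + 58.48·0.7967·0.4101 = 41.109 kPa
Denominator = 58.48·sin26.8°·cos26.8° = 58.48·0.4509·0.8926 = 23.535 kPa
FS = 41.109 / 23.535 = 1.747

FS = 1.75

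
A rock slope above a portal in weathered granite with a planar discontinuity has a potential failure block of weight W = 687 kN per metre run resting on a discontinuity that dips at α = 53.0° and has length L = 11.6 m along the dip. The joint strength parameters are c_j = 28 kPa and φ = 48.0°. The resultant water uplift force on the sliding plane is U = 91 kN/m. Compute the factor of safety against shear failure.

Resolving the block weight along and normal to the plane and applying the Mohr–Coulomb strength on the joint:
N' = W cosα − U = 687·cos53.0° − 91 = 322.4 kN/m
Driving force T = W sinα = 687·sin53.0° = 548.7 kN/m
Resisting force R = c_j·L + N'·tanφ = 28·11.6 + 322.4·tan48.0° = 324.8 + 358.1 = 682.9 kN/m
FS = R / T = 682.9 / 548.7 = 1.245

FS = 1.24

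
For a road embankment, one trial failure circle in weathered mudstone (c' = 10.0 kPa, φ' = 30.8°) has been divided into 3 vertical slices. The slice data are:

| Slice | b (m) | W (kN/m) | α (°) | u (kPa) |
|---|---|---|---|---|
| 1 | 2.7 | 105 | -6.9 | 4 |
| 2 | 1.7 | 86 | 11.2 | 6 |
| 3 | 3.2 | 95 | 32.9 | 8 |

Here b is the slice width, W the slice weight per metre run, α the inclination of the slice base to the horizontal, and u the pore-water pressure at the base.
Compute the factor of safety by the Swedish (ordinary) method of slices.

FS = 3.80

Ordinary method of slices: FS = Σ[c'·Δl_i + (W_i cosα_i − u_i·Δl_i)·tanφ'] / Σ W_i sinα_i, with Δl_i = b_i / cosα_i.
Slice 1: Δl = 2.7/cos(-6.9°) = 2.720 m; N'_1 = 105·cos(-6.9°) − 4·2.720 = 93.4; c'Δl = 27.20; W sinα = -12.6
Slice 2: Δl = 1.7/cos11.2° = 1.733 m; N'_2 = 86·cos11.2° − 6·1.733 = 74.0; c'Δl = 17.33; W sinα = 16.7
Slice 3: Δl = 3.2/cos32.9° = 3.811 m; N'_3 = 95·cos32.9° − 8·3.811 = 49.3; c'Δl = 38.11; W sinα = 51.6
Σc'Δl = 82.6 kN/m; ΣN' = 216.6 kN/m; ΣW sinα = 55.7 kN/m
Resisting = 82.6 + 216.6·tan30.8° = 82.6 + 129.1 = 211.8 kN/m
FS = 211.8 / 55.7 = 3.802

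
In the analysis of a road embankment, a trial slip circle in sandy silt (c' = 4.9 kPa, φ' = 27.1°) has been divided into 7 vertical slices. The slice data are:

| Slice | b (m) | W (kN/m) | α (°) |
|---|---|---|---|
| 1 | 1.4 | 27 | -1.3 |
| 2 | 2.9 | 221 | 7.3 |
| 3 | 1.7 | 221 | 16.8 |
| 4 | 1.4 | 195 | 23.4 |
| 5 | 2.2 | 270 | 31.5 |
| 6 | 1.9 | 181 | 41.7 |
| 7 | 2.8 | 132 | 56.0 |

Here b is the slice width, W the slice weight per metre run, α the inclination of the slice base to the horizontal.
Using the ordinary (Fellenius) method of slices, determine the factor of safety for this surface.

FS = 1.18

Ordinary method of slices: FS = Σ[c'·Δl_i + (W_i cosα_i)·tanφ'] / Σ W_i sinα_i, with Δl_i = b_i / cosα_i.
Slice 1: Δl = 1.4/cos(-1.3°) = 1.400 m; N'_1 = 27·cos(-1.3°) = 27.0; c'Δl = 6.86; W sinα = -0.6
Slice 2: Δl = 2.9/cos7.3° = 2.924 m; N'_2 = 221·cos7.3° = 219.2; c'Δl = 14.33; W sinα = 28.1
Slice 3: Δl = 1.7/cos16.8° = 1.776 m; N'_3 = 221·cos16.8° = 211.6; c'Δl = 8.70; W sinα = 63.9
Slice 4: Δl = 1.4/cos23.4° = 1.525 m; N'_4 = 195·cos23.4° = 179.0; c'Δl = 7.47; W sinα = 77.4
Slice 5: Δl = 2.2/cos31.5° = 2.580 m; N'_5 = 270·cos31.5° = 230.2; c'Δl = 12.64; W sinα = 141.1
Slice 6: Δl = 1.9/cos41.7° = 2.545 m; N'_6 = 181·cos41.7° = 135.1; c'Δl = 12.47; W sinα = 120.4
Slice 7: Δl = 2.8/cos56.0° = 5.007 m; N'_7 = 132·cos56.0° = 73.8; c'Δl = 24.54; W sinα = 109.4
Σc'Δl = 87.0 kN/m; ΣN' = 1075.9 kN/m; ΣW sinα = 539.7 kN/m
Resisting = 87.0 + 1075.9·tan27.1° = 87.0 + 550.6 = 637.6 kN/m
FS = 637.6 / 539.7 = 1.181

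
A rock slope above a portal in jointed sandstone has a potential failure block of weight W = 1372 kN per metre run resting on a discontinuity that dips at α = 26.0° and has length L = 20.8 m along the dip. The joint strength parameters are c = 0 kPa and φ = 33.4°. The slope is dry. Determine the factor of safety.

FS = 1.35

Resolving the block weight along and normal to the plane and applying the Mohr–Coulomb strength on the joint:
N' = W cosα = 1372·cos26.0° = 1233.1 kN/m
Driving force T = W sinα = 1372·sin26.0° = 601.4 kN/m
Resisting force R = c·L + N'·tanφ = 0·20.8 + 1233.1·tan33.4° = 0.0 + 813.1 = 813.1 kN/m
FS = R / T = 813.1 / 601.4 = 1.352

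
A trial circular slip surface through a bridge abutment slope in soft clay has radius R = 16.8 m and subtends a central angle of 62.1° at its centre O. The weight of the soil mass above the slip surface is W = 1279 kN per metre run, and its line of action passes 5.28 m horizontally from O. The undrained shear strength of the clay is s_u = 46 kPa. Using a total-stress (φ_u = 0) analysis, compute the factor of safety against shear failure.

Taking moments about the centre O, the resisting moment is provided by the undrained shear strength acting along the arc:
Arc length L_a = R·θ = 16.8·(62.1°·π/180) = 16.8·1.0838 = 18.21 m
M_R = s_u·L_a·R = 46·18.21·16.8 = 14071.7 kN·m/m
M_D = W·d = 1279·5.28 = 6753.1 kN·m/m
FS = M_R / M_D = 14071.7 / 6753.1 = 2.084

FS = 2.08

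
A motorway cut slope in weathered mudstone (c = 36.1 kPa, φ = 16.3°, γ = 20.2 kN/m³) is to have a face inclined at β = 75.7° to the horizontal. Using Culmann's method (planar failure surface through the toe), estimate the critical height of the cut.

Culmann's analysis gives the critical failure plane at α_cr = (β + φ)/2 = (75.7 + 16.3)/2 = 46.0°, and the critical height
H_c = (4c/γ) · sinβ cosφ / [1 − cos(β − φ)]
    = (4·36.1/20.2) · sin75.7°·cos16.3° / [1 − cos(59.4°)]
    = 7.149 · 0.9690·0.9598 / [1 − 0.5090]
    = 7.149 · 0.9301 / 0.4910
    = 13.54 m

H_c = 13.54 m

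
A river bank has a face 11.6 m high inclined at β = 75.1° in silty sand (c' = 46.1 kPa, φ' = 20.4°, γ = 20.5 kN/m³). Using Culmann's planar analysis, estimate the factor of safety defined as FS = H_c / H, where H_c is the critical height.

H_c = (4c'/γ) · sinβ cosφ' / [1 − cos(β − φ')]
    = (4·46.1/20.5) · sin75.1°·cos20.4° / [1 − cos54.7°]
    = 8.995 · 0.9058 / 0.4221 = 19.30 m
FS = H_c / H = 19.30 / 11.6 = 1.664

FS = 1.66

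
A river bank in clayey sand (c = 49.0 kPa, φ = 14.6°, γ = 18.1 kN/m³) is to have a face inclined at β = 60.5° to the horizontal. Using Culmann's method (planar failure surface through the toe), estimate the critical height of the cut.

Culmann's analysis gives the critical failure plane at α_cr = (β + φ)/2 = (60.5 + 14.6)/2 = 37.5°, and the critical height
H_c = (4c/γ) · sinβ cosφ / [1 − cos(β − φ)]
    = (4·49.0/18.1) · sin60.5°·cos14.6° / [1 − cos(45.9°)]
    = 10.829 · 0.8704·0.9677 / [1 − 0.6959]
    = 10.829 · 0.8423 / 0.3041
    = 29.99 m

H_c = 29.99 m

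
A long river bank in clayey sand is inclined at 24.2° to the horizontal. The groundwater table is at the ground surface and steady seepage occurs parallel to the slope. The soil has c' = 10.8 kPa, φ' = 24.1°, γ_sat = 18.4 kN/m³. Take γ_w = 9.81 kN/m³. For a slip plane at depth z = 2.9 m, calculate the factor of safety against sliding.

FS = 1.01

With seepage parallel to the slope and the water table at the surface, the effective normal stress on the slip plane uses the buoyant unit weight γ' = γ_sat − γ_w while the driving shear stress uses γ_sat:
FS = [c' + γ' z cos²β tanφ'] / [γ_sat z sinβ cosβ]
γ' = 18.4 − 9.81 = 8.59 kN/m³
Numerator = 10.8 + 8.59·2.9·cos²24.2°·tan24.1° = 10.8 + 8.59·2.9·0.8320·0.4473 = 20.071 kPa
Denominator = 18.4·2.9·sin24.2°·cos24.2° = 18.4·2.9·0.4099·0.9121 = 19.951 kPa
FS = 20.071 / 19.951 = 1.006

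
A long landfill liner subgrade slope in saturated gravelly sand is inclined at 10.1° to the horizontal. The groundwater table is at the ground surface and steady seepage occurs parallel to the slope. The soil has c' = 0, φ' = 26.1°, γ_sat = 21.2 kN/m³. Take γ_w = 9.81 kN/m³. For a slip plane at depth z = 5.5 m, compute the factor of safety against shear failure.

With seepage parallel to the slope and the water table at the surface, the effective normal stress on the slip plane uses the buoyant unit weight γ' = γ_sat − γ_w while the driving shear stress uses γ_sat:
FS = [c' + γ' z cos²β tanφ'] / [γ_sat z sinβ cosβ]
(For c' = 0 this reduces to FS = (γ'/γ_sat)·tanφ'/tanβ.)
γ' = 21.2 − 9.81 = 11.39 kN/m³
Numerator = 0.0 + 11.39·5.5·cos²10.1°·tan26.1° = 0.0 + 11.39·5.5·0.9692·0.4899 = 29.746 kPa
Denominator = 21.2·5.5·sin10.1°·cos10.1° = 21.2·5.5·0.1754·0.9845 = 20.131 kPa
FS = 29.746 / 20.131 = 1.478

FS = 1.48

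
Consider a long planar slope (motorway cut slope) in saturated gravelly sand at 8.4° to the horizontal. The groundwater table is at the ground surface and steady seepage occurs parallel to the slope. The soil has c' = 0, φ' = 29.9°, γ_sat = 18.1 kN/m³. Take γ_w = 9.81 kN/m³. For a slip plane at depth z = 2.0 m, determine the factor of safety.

FS = 1.78

With seepage parallel to the slope and the water table at the surface, the effective normal stress on the slip plane uses the buoyant unit weight γ' = γ_sat − γ_w while the driving shear stress uses γ_sat:
FS = [c' + γ' z cos²β tanφ'] / [γ_sat z sinβ cosβ]
(For c' = 0 this reduces to FS = (γ'/γ_sat)·tanφ'/tanβ.)
γ' = 18.1 − 9.81 = 8.29 kN/m³
Numerator = 0.0 + 8.29·2.0·cos²8.4°·tan29.9° = 0.0 + 8.29·2.0·0.9787·0.5750 = 9.330 kPa
Denominator = 18.1·2.0·sin8.4°·cos8.4° = 18.1·2.0·0.1461·0.9893 = 5.231 kPa
FS = 9.330 / 5.231 = 1.784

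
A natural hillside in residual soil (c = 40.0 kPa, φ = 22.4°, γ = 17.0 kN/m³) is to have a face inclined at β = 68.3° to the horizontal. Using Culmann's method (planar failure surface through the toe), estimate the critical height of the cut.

H_c = 26.59 m

Culmann's analysis gives the critical failure plane at α_cr = (β + φ)/2 = (68.3 + 22.4)/2 = 45.3°, and the critical height
H_c = (4c/γ) · sinβ cosφ / [1 − cos(β − φ)]
    = (4·40.0/17.0) · sin68.3°·cos22.4° / [1 − cos(45.9°)]
    = 9.412 · 0.9291·0.9245 / [1 − 0.6959]
    = 9.412 · 0.8590 / 0.3041
    = 26.59 m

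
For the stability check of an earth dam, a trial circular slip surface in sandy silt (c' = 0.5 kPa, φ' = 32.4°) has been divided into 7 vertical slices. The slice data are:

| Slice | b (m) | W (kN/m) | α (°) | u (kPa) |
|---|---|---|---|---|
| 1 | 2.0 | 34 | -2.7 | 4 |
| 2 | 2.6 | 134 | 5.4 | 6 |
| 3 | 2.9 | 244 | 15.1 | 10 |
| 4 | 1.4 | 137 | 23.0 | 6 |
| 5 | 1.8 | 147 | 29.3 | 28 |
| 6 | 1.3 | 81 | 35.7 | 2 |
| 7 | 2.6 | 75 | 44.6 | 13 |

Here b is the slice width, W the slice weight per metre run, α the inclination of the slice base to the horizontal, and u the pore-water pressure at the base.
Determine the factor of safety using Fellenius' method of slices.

Ordinary method of slices: FS = Σ[c'·Δl_i + (W_i cosα_i − u_i·Δl_i)·tanφ'] / Σ W_i sinα_i, with Δl_i = b_i / cosα_i.
Slice 1: Δl = 2.0/cos(-2.7°) = 2.002 m; N'_1 = 34·cos(-2.7°) − 4·2.002 = 26.0; c'Δl = 1.00; W sinα = -1.6
Slice 2: Δl = 2.6/cos5.4° = 2.612 m; N'_2 = 134·cos5.4° − 6·2.612 = 117.7; c'Δl = 1.31; W sinα = 12.6
Slice 3: Δl = 2.9/cos15.1° = 3.004 m; N'_3 = 244·cos15.1° − 10·3.004 = 205.5; c'Δl = 1.50; W sinα = 63.6
Slice 4: Δl = 1.4/cos23.0° = 1.521 m; N'_4 = 137·cos23.0° − 6·1.521 = 117.0; c'Δl = 0.76; W sinα = 53.5
Slice 5: Δl = 1.8/cos29.3° = 2.064 m; N'_5 = 147·cos29.3° − 28·2.064 = 70.4; c'Δl = 1.03; W sinα = 71.9
Slice 6: Δl = 1.3/cos35.7° = 1.601 m; N'_6 = 81·cos35.7° − 2·1.601 = 62.6; c'Δl = 0.80; W sinα = 47.3
Slice 7: Δl = 2.6/cos44.6° = 3.652 m; N'_7 = 75·cos44.6° − 13·3.652 = 5.9; c'Δl = 1.83; W sinα = 52.7
Σc'Δl = 8.2 kN/m; ΣN' = 605.1 kN/m; ΣW sinα = 300.0 kN/m
Resisting = 8.2 + 605.1·tan32.4° = 8.2 + 384.0 = 392.2 kN/m
FS = 392.2 / 300.0 = 1.308

FS = 1.31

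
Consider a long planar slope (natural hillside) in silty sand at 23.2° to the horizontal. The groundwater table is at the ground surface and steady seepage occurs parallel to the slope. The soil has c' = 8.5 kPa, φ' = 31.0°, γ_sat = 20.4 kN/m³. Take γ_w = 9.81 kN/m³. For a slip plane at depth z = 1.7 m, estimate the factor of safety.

FS = 1.40

With seepage parallel to the slope and the water table at the surface, the effective normal stress on the slip plane uses the buoyant unit weight γ' = γ_sat − γ_w while the driving shear stress uses γ_sat:
FS = [c' + γ' z cos²β tanφ'] / [γ_sat z sinβ cosβ]
γ' = 20.4 − 9.81 = 10.59 kN/m³
Numerator = 8.5 + 10.59·1.7·cos²23.2°·tan31.0° = 8.5 + 10.59·1.7·0.8448·0.6009 = 17.639 kPa
Denominator = 20.4·1.7·sin23.2°·cos23.2° = 20.4·1.7·0.3939·0.9191 = 12.557 kPa
FS = 17.639 / 12.557 = 1.405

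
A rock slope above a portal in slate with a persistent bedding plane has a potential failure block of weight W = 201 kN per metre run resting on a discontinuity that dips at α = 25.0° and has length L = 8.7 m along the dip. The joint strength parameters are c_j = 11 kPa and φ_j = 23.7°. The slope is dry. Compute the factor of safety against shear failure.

FS = 2.07

Resolving the block weight along and normal to the plane and applying the Mohr–Coulomb strength on the joint:
N' = W cosα = 201·cos25.0° = 182.2 kN/m
Driving force T = W sinα = 201·sin25.0° = 84.9 kN/m
Resisting force R = c_j·L + N'·tanφ_j = 11·8.7 + 182.2·tan23.7° = 95.7 + 80.0 = 175.7 kN/m
FS = R / T = 175.7 / 84.9 = 2.068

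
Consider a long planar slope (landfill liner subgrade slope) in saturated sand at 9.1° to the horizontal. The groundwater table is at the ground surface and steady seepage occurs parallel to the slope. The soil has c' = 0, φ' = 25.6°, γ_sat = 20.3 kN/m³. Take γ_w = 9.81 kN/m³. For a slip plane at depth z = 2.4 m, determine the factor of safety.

FS = 1.55

With seepage parallel to the slope and the water table at the surface, the effective normal stress on the slip plane uses the buoyant unit weight γ' = γ_sat − γ_w while the driving shear stress uses γ_sat:
FS = [c' + γ' z cos²β tanφ'] / [γ_sat z sinβ cosβ]
(For c' = 0 this reduces to FS = (γ'/γ_sat)·tanφ'/tanβ.)
γ' = 20.3 − 9.81 = 10.49 kN/m³
Numerator = 0.0 + 10.49·2.4·cos²9.1°·tan25.6° = 0.0 + 10.49·2.4·0.9750·0.4791 = 11.761 kPa
Denominator = 20.3·2.4·sin9.1°·cos9.1° = 20.3·2.4·0.1582·0.9874 = 7.608 kPa
FS = 11.761 / 7.608 = 1.546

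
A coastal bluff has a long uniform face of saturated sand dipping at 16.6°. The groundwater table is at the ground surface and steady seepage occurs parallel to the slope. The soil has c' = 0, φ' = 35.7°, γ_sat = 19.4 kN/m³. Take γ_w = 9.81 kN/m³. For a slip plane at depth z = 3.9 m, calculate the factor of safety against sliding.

With seepage parallel to the slope and the water table at the surface, the effective normal stress on the slip plane uses the buoyant unit weight γ' = γ_sat − γ_w while the driving shear stress uses γ_sat:
FS = [c' + γ' z cos²β tanφ'] / [γ_sat z sinβ cosβ]
(For c' = 0 this reduces to FS = (γ'/γ_sat)·tanφ'/tanβ.)
γ' = 19.4 − 9.81 = 9.59 kN/m³
Numerator = 0.0 + 9.59·3.9·cos²16.6°·tan35.7° = 0.0 + 9.59·3.9·0.9184·0.7186 = 24.682 kPa
Denominator = 19.4·3.9·sin16.6°·cos16.6° = 19.4·3.9·0.2857·0.9583 = 20.714 kPa
FS = 24.682 / 20.714 = 1.192

FS = 1.19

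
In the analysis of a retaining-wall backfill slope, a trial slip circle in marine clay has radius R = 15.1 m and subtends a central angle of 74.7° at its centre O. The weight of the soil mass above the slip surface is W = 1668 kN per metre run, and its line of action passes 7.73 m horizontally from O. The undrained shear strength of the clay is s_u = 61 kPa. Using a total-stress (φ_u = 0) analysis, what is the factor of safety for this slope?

Taking moments about the centre O, the resisting moment is provided by the undrained shear strength acting along the arc:
Arc length L_a = R·θ = 15.1·(74.7°·π/180) = 15.1·1.3038 = 19.69 m
M_R = s_u·L_a·R = 61·19.69·15.1 = 18133.5 kN·m/m
M_D = W·d = 1668·7.73 = 12893.6 kN·m/m
FS = M_R / M_D = 18133.5 / 12893.6 = 1.406

FS = 1.41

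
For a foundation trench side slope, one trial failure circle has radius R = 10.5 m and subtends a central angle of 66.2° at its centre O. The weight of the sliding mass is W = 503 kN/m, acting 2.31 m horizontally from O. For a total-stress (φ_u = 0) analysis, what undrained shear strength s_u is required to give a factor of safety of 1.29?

FS = s_u·L_a·R / (W·d), so s_u = FS·W·d / (L_a·R).
Arc length L_a = R·θ = 10.5·(66.2°·π/180) = 10.5·1.1554 = 12.13 m
s_u = 1.29·503·2.31 / (12.13·10.5) = 1498.9 / 127.38 = 11.77 kPa

s_u = 11.8 kPa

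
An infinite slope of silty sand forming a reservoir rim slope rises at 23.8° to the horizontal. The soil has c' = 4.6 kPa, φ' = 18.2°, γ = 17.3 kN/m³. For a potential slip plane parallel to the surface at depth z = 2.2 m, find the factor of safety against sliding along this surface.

FS = 1.07

For an infinite slope with a slip plane parallel to the surface (no pore pressure): FS = [c' + γz cos²β tanφ'] / [γz sinβ cosβ].
γz = 17.3·2.2 = 38.06 kN/m²
Numerator = 4.6 + 38.06·cos²23.8°·tan18.2° = 4.6 + 38.06·0.8372·0.3288 = 15.076 kPa
Denominator = 38.06·sin23.8°·cos23.8° = 38.06·0.4035·0.9150 = 14.053 kPa
FS = 15.076 / 14.053 = 1.073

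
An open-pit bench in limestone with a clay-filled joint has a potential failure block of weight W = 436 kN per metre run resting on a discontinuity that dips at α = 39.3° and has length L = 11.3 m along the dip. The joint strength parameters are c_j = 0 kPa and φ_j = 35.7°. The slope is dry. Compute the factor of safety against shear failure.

Resolving the block weight along and normal to the plane and applying the Mohr–Coulomb strength on the joint:
N' = W cosα = 436·cos39.3° = 337.4 kN/m
Driving force T = W sinα = 436·sin39.3° = 276.2 kN/m
Resisting force R = c_j·L + N'·tanφ_j = 0·11.3 + 337.4·tan35.7° = 0.0 + 242.4 = 242.4 kN/m
FS = R / T = 242.4 / 276.2 = 0.878

FS = 0.88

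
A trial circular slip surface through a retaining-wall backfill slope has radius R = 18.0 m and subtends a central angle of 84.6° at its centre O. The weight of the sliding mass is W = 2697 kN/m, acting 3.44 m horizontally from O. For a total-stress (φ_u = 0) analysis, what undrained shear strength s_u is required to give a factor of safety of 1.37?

FS = s_u·L_a·R / (W·d), so s_u = FS·W·d / (L_a·R).
Arc length L_a = R·θ = 18.0·(84.6°·π/180) = 18.0·1.4765 = 26.58 m
s_u = 1.37·2697·3.44 / (26.58·18.0) = 12710.4 / 478.40 = 26.57 kPa

s_u = 26.6 kPa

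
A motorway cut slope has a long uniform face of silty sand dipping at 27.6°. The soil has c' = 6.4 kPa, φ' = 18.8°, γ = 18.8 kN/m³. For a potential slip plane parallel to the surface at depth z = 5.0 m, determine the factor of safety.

FS = 0.82

For an infinite slope with a slip plane parallel to the surface (no pore pressure): FS = [c' + γz cos²β tanφ'] / [γz sinβ cosβ].
γz = 18.8·5.0 = 94.00 kN/m²
Numerator = 6.4 + 94.00·cos²27.6°·tan18.8° = 6.4 + 94.00·0.7854·0.3404 = 31.532 kPa
Denominator = 94.00·sin27.6°·cos27.6° = 94.00·0.4633·0.8862 = 38.594 kPa
FS = 31.532 / 38.594 = 0.817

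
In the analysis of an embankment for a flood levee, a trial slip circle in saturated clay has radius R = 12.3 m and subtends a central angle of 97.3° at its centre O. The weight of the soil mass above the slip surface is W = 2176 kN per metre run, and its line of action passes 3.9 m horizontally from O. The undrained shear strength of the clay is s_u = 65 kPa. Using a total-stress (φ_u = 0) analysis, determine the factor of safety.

FS = 1.97

Taking moments about the centre O, the resisting moment is provided by the undrained shear strength acting along the arc:
Arc length L_a = R·θ = 12.3·(97.3°·π/180) = 12.3·1.6982 = 20.89 m
M_R = s_u·L_a·R = 65·20.89·12.3 = 16699.9 kN·m/m
M_D = W·d = 2176·3.9 = 8486.4 kN·m/m
FS = M_R / M_D = 16699.9 / 8486.4 = 1.968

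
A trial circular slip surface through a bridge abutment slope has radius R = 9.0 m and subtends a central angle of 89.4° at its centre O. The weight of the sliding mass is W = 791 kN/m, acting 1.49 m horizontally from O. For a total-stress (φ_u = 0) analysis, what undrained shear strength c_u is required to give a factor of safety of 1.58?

c_u = 14.7 kPa

FS = c_u·L_a·R / (W·d), so c_u = FS·W·d / (L_a·R).
Arc length L_a = R·θ = 9.0·(89.4°·π/180) = 9.0·1.5603 = 14.04 m
c_u = 1.58·791·1.49 / (14.04·9.0) = 1862.2 / 126.39 = 14.73 kPa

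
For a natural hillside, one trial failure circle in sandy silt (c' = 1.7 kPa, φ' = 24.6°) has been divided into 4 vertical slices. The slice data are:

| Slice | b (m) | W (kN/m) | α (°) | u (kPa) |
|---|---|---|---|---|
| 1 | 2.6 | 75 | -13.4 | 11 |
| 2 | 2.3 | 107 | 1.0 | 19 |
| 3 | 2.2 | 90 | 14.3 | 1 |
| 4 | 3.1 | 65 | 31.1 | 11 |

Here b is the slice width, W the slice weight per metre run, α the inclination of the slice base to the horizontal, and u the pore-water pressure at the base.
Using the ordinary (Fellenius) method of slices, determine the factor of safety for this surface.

Ordinary method of slices: FS = Σ[c'·Δl_i + (W_i cosα_i − u_i·Δl_i)·tanφ'] / Σ W_i sinα_i, with Δl_i = b_i / cosα_i.
Slice 1: Δl = 2.6/cos(-13.4°) = 2.673 m; N'_1 = 75·cos(-13.4°) − 11·2.673 = 43.6; c'Δl = 4.54; W sinα = -17.4
Slice 2: Δl = 2.3/cos1.0° = 2.300 m; N'_2 = 107·cos1.0° − 19·2.300 = 63.3; c'Δl = 3.91; W sinα = 1.9
Slice 3: Δl = 2.2/cos14.3° = 2.270 m; N'_3 = 90·cos14.3° − 1·2.270 = 84.9; c'Δl = 3.86; W sinα = 22.2
Slice 4: Δl = 3.1/cos31.1° = 3.620 m; N'_4 = 65·cos31.1° − 11·3.620 = 15.8; c'Δl = 6.15; W sinα = 33.6
Σc'Δl = 18.5 kN/m; ΣN' = 207.6 kN/m; ΣW sinα = 40.3 kN/m
Resisting = 18.5 + 207.6·tan24.6° = 18.5 + 95.1 = 113.5 kN/m
FS = 113.5 / 40.3 = 2.817

FS = 2.82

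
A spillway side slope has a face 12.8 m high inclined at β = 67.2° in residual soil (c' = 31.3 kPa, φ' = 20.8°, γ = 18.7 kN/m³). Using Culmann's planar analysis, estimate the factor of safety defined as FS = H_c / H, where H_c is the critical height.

FS = 1.45

H_c = (4c'/γ) · sinβ cosφ' / [1 − cos(β − φ')]
    = (4·31.3/18.7) · sin67.2°·cos20.8° / [1 − cos46.4°]
    = 6.695 · 0.8618 / 0.3104 = 18.59 m
FS = H_c / H = 18.59 / 12.8 = 1.452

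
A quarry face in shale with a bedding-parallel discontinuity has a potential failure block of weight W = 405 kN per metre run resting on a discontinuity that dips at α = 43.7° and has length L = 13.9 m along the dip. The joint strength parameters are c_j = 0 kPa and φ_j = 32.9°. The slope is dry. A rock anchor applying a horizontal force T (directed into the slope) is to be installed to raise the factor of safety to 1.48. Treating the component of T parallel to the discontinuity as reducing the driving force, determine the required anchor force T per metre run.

Resolving forces along and normal to the sliding plane, with the horizontal anchor force T adding T·sinα to the effective normal force and T·cosα acting up the plane against the driving force:
FS = [c_jL + (W cosα + T sinα) tanφ_j] / [W sinα − T cosα]
Without the anchor: N' = 292.8 kN/m, driving T_d = 279.8 kN/m, resisting R = 0·13.9 + 292.8·tan32.9° = 189.4 kN/m, FS = 0.68.
Setting FS = 1.48 and solving for T:
1.48·(279.8 − T cos43.7°) = 189.4 + T sin43.7°·tan32.9°
T·(sin43.7°·tan32.9° + 1.48·cos43.7°) = 1.48·279.8 − 189.4
T·(0.6909·0.6469 + 1.48·0.7230) = 414.1 − 189.4 = 224.7
T·1.5169 = 224.7
T = 148.1 kN/m

T = 148 kN/m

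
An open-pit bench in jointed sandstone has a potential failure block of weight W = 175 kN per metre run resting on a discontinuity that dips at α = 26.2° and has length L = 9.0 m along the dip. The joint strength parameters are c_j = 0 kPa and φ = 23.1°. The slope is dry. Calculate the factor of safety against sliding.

FS = 0.87

Resolving the block weight along and normal to the plane and applying the Mohr–Coulomb strength on the joint:
N' = W cosα = 175·cos26.2° = 157.0 kN/m
Driving force T = W sinα = 175·sin26.2° = 77.3 kN/m
Resisting force R = c_j·L + N'·tanφ = 0·9.0 + 157.0·tan23.1° = 0.0 + 67.0 = 67.0 kN/m
FS = R / T = 67.0 / 77.3 = 0.867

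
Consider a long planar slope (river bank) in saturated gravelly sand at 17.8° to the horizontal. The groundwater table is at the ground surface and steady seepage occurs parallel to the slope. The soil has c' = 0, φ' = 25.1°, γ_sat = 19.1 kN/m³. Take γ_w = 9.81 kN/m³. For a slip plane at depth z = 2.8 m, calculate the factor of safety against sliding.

With seepage parallel to the slope and the water table at the surface, the effective normal stress on the slip plane uses the buoyant unit weight γ' = γ_sat − γ_w while the driving shear stress uses γ_sat:
FS = [c' + γ' z cos²β tanφ'] / [γ_sat z sinβ cosβ]
(For c' = 0 this reduces to FS = (γ'/γ_sat)·tanφ'/tanβ.)
γ' = 19.1 − 9.81 = 9.29 kN/m³
Numerator = 0.0 + 9.29·2.8·cos²17.8°·tan25.1° = 0.0 + 9.29·2.8·0.9066·0.4684 = 11.046 kPa
Denominator = 19.1·2.8·sin17.8°·cos17.8° = 19.1·2.8·0.3057·0.9521 = 15.566 kPa
FS = 11.046 / 15.566 = 0.710

FS = 0.71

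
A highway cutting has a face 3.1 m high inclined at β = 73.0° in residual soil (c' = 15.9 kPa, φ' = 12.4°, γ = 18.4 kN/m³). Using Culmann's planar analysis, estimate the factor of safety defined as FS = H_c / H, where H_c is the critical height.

FS = 2.05

H_c = (4c'/γ) · sinβ cosφ' / [1 − cos(β − φ')]
    = (4·15.9/18.4) · sin73.0°·cos12.4° / [1 − cos60.6°]
    = 3.457 · 0.9340 / 0.5091 = 6.34 m
FS = H_c / H = 6.34 / 3.1 = 2.046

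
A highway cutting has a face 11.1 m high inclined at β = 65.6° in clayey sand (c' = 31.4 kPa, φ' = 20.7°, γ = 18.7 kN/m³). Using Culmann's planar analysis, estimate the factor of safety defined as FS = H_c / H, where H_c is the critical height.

FS = 1.77

H_c = (4c'/γ) · sinβ cosφ' / [1 − cos(β − φ')]
    = (4·31.4/18.7) · sin65.6°·cos20.7° / [1 − cos44.9°]
    = 6.717 · 0.8519 / 0.2917 = 19.62 m
FS = H_c / H = 19.62 / 11.1 = 1.767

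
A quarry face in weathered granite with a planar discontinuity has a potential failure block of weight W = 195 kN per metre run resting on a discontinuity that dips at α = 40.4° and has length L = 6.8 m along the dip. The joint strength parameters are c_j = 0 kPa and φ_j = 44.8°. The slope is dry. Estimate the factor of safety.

Resolving the block weight along and normal to the plane and applying the Mohr–Coulomb strength on the joint:
N' = W cosα = 195·cos40.4° = 148.5 kN/m
Driving force T = W sinα = 195·sin40.4° = 126.4 kN/m
Resisting force R = c_j·L + N'·tanφ_j = 0·6.8 + 148.5·tan44.8° = 0.0 + 147.5 = 147.5 kN/m
FS = R / T = 147.5 / 126.4 = 1.167

FS = 1.17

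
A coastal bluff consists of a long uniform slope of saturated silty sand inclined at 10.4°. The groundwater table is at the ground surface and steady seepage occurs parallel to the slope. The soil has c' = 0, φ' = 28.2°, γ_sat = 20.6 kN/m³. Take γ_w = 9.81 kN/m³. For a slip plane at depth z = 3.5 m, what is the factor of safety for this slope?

With seepage parallel to the slope and the water table at the surface, the effective normal stress on the slip plane uses the buoyant unit weight γ' = γ_sat − γ_w while the driving shear stress uses γ_sat:
FS = [c' + γ' z cos²β tanφ'] / [γ_sat z sinβ cosβ]
(For c' = 0 this reduces to FS = (γ'/γ_sat)·tanφ'/tanβ.)
γ' = 20.6 − 9.81 = 10.79 kN/m³
Numerator = 0.0 + 10.79·3.5·cos²10.4°·tan28.2° = 0.0 + 10.79·3.5·0.9674·0.5362 = 19.590 kPa
Denominator = 20.6·3.5·sin10.4°·cos10.4° = 20.6·3.5·0.1805·0.9836 = 12.802 kPa
FS = 19.590 / 12.802 = 1.530

FS = 1.53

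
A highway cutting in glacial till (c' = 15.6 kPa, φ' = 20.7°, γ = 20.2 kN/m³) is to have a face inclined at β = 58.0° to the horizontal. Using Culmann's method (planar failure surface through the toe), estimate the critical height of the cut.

H_c = 11.98 m

Culmann's analysis gives the critical failure plane at α_cr = (β + φ')/2 = (58.0 + 20.7)/2 = 39.4°, and the critical height
H_c = (4c'/γ) · sinβ cosφ' / [1 − cos(β − φ')]
    = (4·15.6/20.2) · sin58.0°·cos20.7° / [1 − cos(37.3°)]
    = 3.089 · 0.8480·0.9354 / [1 − 0.7955]
    = 3.089 · 0.7933 / 0.2045
    = 11.98 m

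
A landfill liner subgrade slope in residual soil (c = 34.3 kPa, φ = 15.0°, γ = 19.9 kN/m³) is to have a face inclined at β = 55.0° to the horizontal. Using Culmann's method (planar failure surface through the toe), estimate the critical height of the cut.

Culmann's analysis gives the critical failure plane at α_cr = (β + φ)/2 = (55.0 + 15.0)/2 = 35.0°, and the critical height
H_c = (4c/γ) · sinβ cosφ / [1 − cos(β − φ)]
    = (4·34.3/19.9) · sin55.0°·cos15.0° / [1 − cos(40.0°)]
    = 6.894 · 0.8192·0.9659 / [1 − 0.7660]
    = 6.894 · 0.7912 / 0.2340
    = 23.32 m

H_c = 23.32 m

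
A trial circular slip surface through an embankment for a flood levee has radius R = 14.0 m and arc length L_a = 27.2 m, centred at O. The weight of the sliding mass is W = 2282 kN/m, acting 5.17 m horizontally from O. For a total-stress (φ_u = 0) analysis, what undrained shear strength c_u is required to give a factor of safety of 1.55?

FS = c_u·L_a·R / (W·d), so c_u = FS·W·d / (L_a·R).
c_u = 1.55·2282·5.17 / (27.20·14.0) = 18286.8 / 380.80 = 48.02 kPa

c_u = 48.0 kPa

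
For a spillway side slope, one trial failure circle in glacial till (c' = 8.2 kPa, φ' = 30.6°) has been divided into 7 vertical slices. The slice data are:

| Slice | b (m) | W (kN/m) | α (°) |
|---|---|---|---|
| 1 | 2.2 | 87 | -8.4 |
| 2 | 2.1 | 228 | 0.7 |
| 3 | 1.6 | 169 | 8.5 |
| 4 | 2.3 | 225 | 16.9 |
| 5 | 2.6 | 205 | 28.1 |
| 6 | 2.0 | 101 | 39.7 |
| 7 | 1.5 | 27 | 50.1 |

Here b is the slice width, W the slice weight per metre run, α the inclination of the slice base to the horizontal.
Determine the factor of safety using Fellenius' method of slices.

Ordinary method of slices: FS = Σ[c'·Δl_i + (W_i cosα_i)·tanφ'] / Σ W_i sinα_i, with Δl_i = b_i / cosα_i.
Slice 1: Δl = 2.2/cos(-8.4°) = 2.224 m; N'_1 = 87·cos(-8.4°) = 86.1; c'Δl = 18.24; W sinα = -12.7
Slice 2: Δl = 2.1/cos0.7° = 2.100 m; N'_2 = 228·cos0.7° = 228.0; c'Δl = 17.22; W sinα = 2.8
Slice 3: Δl = 1.6/cos8.5° = 1.618 m; N'_3 = 169·cos8.5° = 167.1; c'Δl = 13.27; W sinα = 25.0
Slice 4: Δl = 2.3/cos16.9° = 2.404 m; N'_4 = 225·cos16.9° = 215.3; c'Δl = 19.71; W sinα = 65.4
Slice 5: Δl = 2.6/cos28.1° = 2.947 m; N'_5 = 205·cos28.1° = 180.8; c'Δl = 24.17; W sinα = 96.6
Slice 6: Δl = 2.0/cos39.7° = 2.599 m; N'_6 = 101·cos39.7° = 77.7; c'Δl = 21.32; W sinα = 64.5
Slice 7: Δl = 1.5/cos50.1° = 2.338 m; N'_7 = 27·cos50.1° = 17.3; c'Δl = 19.18; W sinα = 20.7
Σc'Δl = 133.1 kN/m; ΣN' = 972.3 kN/m; ΣW sinα = 262.3 kN/m
Resisting = 133.1 + 972.3·tan30.6° = 133.1 + 575.0 = 708.1 kN/m
FS = 708.1 / 262.3 = 2.700

FS = 2.70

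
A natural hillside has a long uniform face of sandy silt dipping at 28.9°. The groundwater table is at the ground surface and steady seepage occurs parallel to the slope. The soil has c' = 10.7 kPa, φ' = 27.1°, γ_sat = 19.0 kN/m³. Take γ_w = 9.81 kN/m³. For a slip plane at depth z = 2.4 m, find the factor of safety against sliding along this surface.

With seepage parallel to the slope and the water table at the surface, the effective normal stress on the slip plane uses the buoyant unit weight γ' = γ_sat − γ_w while the driving shear stress uses γ_sat:
FS = [c' + γ' z cos²β tanφ'] / [γ_sat z sinβ cosβ]
γ' = 19.0 − 9.81 = 9.19 kN/m³
Numerator = 10.7 + 9.19·2.4·cos²28.9°·tan27.1° = 10.7 + 9.19·2.4·0.7664·0.5117 = 19.351 kPa
Denominator = 19.0·2.4·sin28.9°·cos28.9° = 19.0·2.4·0.4833·0.8755 = 19.293 kPa
FS = 19.351 / 19.293 = 1.003

FS = 1.00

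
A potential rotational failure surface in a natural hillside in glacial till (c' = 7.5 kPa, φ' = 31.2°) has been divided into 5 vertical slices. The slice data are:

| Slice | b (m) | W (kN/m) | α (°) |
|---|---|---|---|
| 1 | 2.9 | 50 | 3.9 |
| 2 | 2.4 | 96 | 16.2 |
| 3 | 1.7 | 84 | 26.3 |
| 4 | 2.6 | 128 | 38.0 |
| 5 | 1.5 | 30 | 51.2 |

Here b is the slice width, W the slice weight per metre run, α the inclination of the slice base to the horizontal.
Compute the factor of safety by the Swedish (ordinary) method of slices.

Ordinary method of slices: FS = Σ[c'·Δl_i + (W_i cosα_i)·tanφ'] / Σ W_i sinα_i, with Δl_i = b_i / cosα_i.
Slice 1: Δl = 2.9/cos3.9° = 2.907 m; N'_1 = 50·cos3.9° = 49.9; c'Δl = 21.80; W sinα = 3.4
Slice 2: Δl = 2.4/cos16.2° = 2.499 m; N'_2 = 96·cos16.2° = 92.2; c'Δl = 18.74; W sinα = 26.8
Slice 3: Δl = 1.7/cos26.3° = 1.896 m; N'_3 = 84·cos26.3° = 75.3; c'Δl = 14.22; W sinα = 37.2
Slice 4: Δl = 2.6/cos38.0° = 3.299 m; N'_4 = 128·cos38.0° = 100.9; c'Δl = 24.75; W sinα = 78.8
Slice 5: Δl = 1.5/cos51.2° = 2.394 m; N'_5 = 30·cos51.2° = 18.8; c'Δl = 17.95; W sinα = 23.4
Σc'Δl = 97.5 kN/m; ΣN' = 337.0 kN/m; ΣW sinα = 169.6 kN/m
Resisting = 97.5 + 337.0·tan31.2° = 97.5 + 204.1 = 301.6 kN/m
FS = 301.6 / 169.6 = 1.778

FS = 1.78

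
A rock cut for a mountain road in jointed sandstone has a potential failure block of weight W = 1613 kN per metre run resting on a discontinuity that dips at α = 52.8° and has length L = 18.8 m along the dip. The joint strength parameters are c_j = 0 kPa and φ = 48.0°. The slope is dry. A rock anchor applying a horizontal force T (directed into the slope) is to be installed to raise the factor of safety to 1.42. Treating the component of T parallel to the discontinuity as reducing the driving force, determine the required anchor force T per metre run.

T = 425 kN/m

Resolving forces along and normal to the sliding plane, with the horizontal anchor force T adding T·sinα to the effective normal force and T·cosα acting up the plane against the driving force:
FS = [c_jL + (W cosα + T sinα) tanφ] / [W sinα − T cosα]
Without the anchor: N' = 975.2 kN/m, driving T_d = 1284.8 kN/m, resisting R = 0·18.8 + 975.2·tan48.0° = 1083.1 kN/m, FS = 0.84.
Setting FS = 1.42 and solving for T:
1.42·(1284.8 − T cos52.8°) = 1083.1 + T sin52.8°·tan48.0°
T·(sin52.8°·tan48.0° + 1.42·cos52.8°) = 1.42·1284.8 − 1083.1
T·(0.7965·1.1106 + 1.42·0.6046) = 1824.4 − 1083.1 = 741.3
T·1.7432 = 741.3
T = 425.3 kN/m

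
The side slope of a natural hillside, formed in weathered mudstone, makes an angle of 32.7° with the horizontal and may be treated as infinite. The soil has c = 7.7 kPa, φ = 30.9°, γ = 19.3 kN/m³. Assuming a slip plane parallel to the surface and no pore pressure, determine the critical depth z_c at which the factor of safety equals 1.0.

Setting FS = 1.00 in FS = [c + γz cos²β tanφ] / [γz sinβ cosβ] and solving for z:
z = c / [γ cosβ (FS·sinβ − cosβ·tanφ)]
  = 7.7 / [19.3·cos32.7°·(1.00·sin32.7° − cos32.7°·tan30.9°)]
  = 7.7 / [19.3·0.8415·(1.00·0.5402 − 0.8415·0.5985)]
  = 7.7 / 0.5945 = 12.951 m

z_c = 12.95 m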